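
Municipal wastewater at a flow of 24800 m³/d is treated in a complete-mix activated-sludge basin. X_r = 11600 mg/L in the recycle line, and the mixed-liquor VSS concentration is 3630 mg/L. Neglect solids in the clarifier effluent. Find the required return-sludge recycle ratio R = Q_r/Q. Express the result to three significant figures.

Solids balance on the clarifier gives (1+R)X = R·X_r, so R = X/(X_r − X) = 3630 / (11600 − 3630) = 0.4555.

R ≈ 0.455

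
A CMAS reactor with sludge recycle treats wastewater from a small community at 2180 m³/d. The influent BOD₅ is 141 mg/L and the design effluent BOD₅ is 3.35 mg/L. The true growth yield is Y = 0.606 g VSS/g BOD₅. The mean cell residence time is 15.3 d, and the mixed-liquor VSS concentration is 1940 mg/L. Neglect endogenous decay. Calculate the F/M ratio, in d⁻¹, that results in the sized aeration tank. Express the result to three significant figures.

V·X = Y·Q·ΔS·θ_c gives V = 0.606 × 2180 × (141 − 3.35) × 15.3 / 1940 = 1434 m³.
F/M = applied load / biomass = Q·S₀/(V·X) = 2180 × 141 / (1434 × 1940) = 0.1105 d⁻¹.

F/M ≈ 0.110 d⁻¹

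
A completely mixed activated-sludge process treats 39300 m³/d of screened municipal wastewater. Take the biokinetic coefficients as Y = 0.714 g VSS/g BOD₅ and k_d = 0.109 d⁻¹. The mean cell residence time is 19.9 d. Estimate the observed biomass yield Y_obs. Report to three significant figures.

Y_obs ≈ 0.225 g VSS/g BOD₅

Observed yield with endogenous decay: Y_obs = Y / (1 + k_d·θ_c) = 0.714 / (1 + 0.109 × 19.9) = 0.714 / 3.169 = 0.2253 g VSS/g BOD₅.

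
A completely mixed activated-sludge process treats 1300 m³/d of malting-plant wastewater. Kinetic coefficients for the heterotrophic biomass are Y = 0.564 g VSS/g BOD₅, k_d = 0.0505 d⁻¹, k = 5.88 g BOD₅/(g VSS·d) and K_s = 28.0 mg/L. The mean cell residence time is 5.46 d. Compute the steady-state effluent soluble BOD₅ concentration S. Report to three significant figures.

From the Monod/SRT balance for a CMAS, S = K_s·(1+k_d θ_c)/[θ_c·(Y k − k_d) − 1] = 28.0 × (1 + 0.0505 × 5.46) / [5.46 × (0.564 × 5.88 − 0.0505) − 1] = 35.72 / 16.83 = 2.122 mg/L.

S ≈ 2.12 mg/L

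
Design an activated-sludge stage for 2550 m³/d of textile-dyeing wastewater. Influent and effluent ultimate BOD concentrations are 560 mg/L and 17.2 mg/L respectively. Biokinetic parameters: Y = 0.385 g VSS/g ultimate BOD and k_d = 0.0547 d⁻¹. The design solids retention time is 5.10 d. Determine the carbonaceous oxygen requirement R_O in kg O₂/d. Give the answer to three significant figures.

The observed yield is Y_obs = Y/(1 + k_d·θ_c) = 0.385 / (1 + 0.0547 × 5.10) = 0.385 / 1.279 = 0.3010 g VSS per g ultimate BOD removed.
ΔS = 560 − 17.2 = 542.8 mg/L, so the substrate removal rate is 2550 × 542.8/1000 = 1384 kg ultimate BOD/d.
P_X = Y_obs·Q·(S₀ − S) = 0.3010 × 1384 = 416.7 kg VSS/d.
Carbonaceous O₂ demand = substrate oxidised − cell-mass equivalent = 1384 − 1.42 × 416.7 = 792.5 kg O₂/d.

R_O ≈ 792 kg O₂/d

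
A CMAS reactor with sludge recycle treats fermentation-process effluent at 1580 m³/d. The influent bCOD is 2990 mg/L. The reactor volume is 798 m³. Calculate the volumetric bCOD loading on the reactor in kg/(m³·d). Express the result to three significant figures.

Volumetric loading L_v = Q·S₀ / V = 1580 × 2990 g/m³ / 798.0 m³ = 5920 g/(m³·d) = 5.920 kg bCOD/(m³·d).

L_v ≈ 5.92 kg bCOD/(m³·d)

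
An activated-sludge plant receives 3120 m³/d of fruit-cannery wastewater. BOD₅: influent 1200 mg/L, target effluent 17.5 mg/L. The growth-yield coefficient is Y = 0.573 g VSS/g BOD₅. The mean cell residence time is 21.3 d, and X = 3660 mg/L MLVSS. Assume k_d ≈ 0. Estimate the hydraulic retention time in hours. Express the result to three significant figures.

Biomass mass balance (decay neglected): V·X = Y·Q·(S₀ − S)·θ_c, so V = 0.573 × 3120 × (1200 − 17.5) × 21.3 / 3660 = 12303 m³.
HRT = V/Q = 12303 m³ / 3120 m³·d⁻¹ = 3.943 d × 24 = 94.64 h.

τ ≈ 94.6 h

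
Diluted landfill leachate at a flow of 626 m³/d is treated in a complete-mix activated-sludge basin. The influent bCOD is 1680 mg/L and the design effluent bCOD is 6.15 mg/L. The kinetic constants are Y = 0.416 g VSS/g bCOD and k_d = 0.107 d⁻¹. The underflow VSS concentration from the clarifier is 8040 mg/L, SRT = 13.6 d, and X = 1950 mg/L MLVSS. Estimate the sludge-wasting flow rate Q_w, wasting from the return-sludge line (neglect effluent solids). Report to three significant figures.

Steady-state biomass mass balance: V·X·(1 + k_d·θ_c) = Y·Q·(S₀ − S)·θ_c, so V = 0.416 × 626 × (1680 − 6.15) × 13.6 / [1950 × (1 + 0.107 × 13.6)] = 5.93×10^6 / 4788 = 1238 m³.
Wasting from the return line (neglecting effluent solids): Q_w = V·X / (θ_c·X_r) = 1238 × 1950 / (13.6 × 8040) = 22.08 m³/d.

Q_w ≈ 22.1 m³/d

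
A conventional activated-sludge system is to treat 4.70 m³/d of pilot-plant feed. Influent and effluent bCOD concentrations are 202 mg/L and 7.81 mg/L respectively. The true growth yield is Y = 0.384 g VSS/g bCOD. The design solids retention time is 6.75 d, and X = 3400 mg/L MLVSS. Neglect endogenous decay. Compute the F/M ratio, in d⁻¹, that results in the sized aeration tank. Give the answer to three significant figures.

V·X = Y·Q·ΔS·θ_c gives V = 0.384 × 4.70 × (202 − 7.81) × 6.75 / 3400 = 0.6958 m³.
Food-to-microorganism ratio F/M = Q S₀ / (V X) = 4.70 × 202 / (0.6958 × 3400) = 0.4013 d⁻¹.

F/M ≈ 0.401 d⁻¹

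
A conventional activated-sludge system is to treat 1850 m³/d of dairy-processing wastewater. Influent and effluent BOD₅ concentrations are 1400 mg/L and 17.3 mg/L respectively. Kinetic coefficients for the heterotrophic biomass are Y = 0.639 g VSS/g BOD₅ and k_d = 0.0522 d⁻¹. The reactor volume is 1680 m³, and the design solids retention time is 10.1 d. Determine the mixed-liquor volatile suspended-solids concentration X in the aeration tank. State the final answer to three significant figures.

X ≈ 6430 mg/L

From V·X·(1 + k_d·θ_c) = Y·Q·(S₀ − S)·θ_c: X = 0.639 × 1850 × (1400 − 17.3) × 10.1 / [1680 × (1 + 0.0522 × 10.1)] = 6434 mg/L.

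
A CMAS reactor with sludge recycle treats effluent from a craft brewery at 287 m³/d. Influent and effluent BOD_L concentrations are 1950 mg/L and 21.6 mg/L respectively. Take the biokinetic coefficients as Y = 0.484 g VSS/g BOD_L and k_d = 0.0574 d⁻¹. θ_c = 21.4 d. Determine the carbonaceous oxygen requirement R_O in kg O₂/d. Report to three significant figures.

R_O ≈ 383 kg O₂/d

Observed yield with endogenous decay: Y_obs = Y / (1 + k_d·θ_c) = 0.484 / (1 + 0.0574 × 21.4) = 0.484 / 2.228 = 0.2172 g VSS/g BOD_L.
Substrate removed = Q·(S₀ − S) = 287 m³/d × (1950 − 21.6) g/m³ = 5.53×10^5 g/d = 553.5 kg/d.
P_X = Y_obs·Q·(S₀ − S) = 0.2172 × 553.5 = 120.2 kg VSS/d.
R_O = Q·ΔS − 1.42 P_X = 553.5 − 170.7 = 382.8 kg O₂/d.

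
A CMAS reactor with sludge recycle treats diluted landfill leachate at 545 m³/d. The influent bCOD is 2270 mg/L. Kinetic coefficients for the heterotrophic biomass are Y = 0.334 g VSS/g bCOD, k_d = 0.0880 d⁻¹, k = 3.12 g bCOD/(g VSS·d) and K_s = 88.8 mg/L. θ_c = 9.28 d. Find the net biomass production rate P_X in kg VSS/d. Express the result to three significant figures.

P_X ≈ 225 kg VSS/d

From the Monod/SRT balance for a CMAS, S = K_s·(1+k_d θ_c)/[θ_c·(Y k − k_d) − 1] = 88.8 × (1 + 0.0880 × 9.28) / [9.28 × (0.334 × 3.12 − 0.0880) − 1] = 161.3 / 7.854 = 20.54 mg/L.
Correct the yield for decay: Y_obs = Y/(1 + k_d θ_c) = 0.334 / (1 + 0.0880 × 9.28) = 0.334 / 1.817 = 0.1839.
Mass of bCOD removed per day: Q(S₀ − S) = 545 × 2250 g/m³ = 1226 kg/d.
P_X = Y_obs · Q(S₀ − S) = 0.1839 × 1226 = 225.4 kg VSS/d.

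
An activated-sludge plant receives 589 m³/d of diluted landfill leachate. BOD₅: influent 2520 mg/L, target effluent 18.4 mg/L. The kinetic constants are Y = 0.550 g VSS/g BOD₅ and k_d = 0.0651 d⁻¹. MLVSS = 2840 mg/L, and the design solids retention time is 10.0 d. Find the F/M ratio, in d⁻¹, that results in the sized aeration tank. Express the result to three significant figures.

Rearranging the biomass balance for a CMAS with decay, V = Y·Q·ΔS·θ_c / [X·(1+k_d θ_c)] = 0.550 × 589 × (2520 − 18.4) × 10.0 / [2840 × (1 + 0.0651 × 10.0)] = 8.1×10^6 / 4689 = 1728 m³.
Food-to-microorganism ratio F/M = Q S₀ / (V X) = 589 × 2520 / (1728 × 2840) = 0.3024 d⁻¹.

F/M ≈ 0.302 d⁻¹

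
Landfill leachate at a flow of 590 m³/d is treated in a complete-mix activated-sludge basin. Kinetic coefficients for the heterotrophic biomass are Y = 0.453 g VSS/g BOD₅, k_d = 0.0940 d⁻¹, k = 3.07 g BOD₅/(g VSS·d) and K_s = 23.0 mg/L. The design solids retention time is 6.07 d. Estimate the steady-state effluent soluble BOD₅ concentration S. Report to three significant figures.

From the Monod/SRT balance for a CMAS, S = K_s·(1+k_d θ_c)/[θ_c·(Y k − k_d) − 1] = 23.0 × (1 + 0.0940 × 6.07) / [6.07 × (0.453 × 3.07 − 0.0940) − 1] = 36.12 / 6.871 = 5.257 mg/L.

S ≈ 5.26 mg/L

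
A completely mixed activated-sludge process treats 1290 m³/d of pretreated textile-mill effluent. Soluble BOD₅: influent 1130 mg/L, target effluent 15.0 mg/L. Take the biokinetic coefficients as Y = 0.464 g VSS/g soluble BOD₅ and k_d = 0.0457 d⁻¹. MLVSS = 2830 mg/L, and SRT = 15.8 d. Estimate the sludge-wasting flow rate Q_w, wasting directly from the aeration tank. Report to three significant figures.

Steady-state biomass mass balance: V·X·(1 + k_d·θ_c) = Y·Q·(S₀ − S)·θ_c, so V = 0.464 × 1290 × (1130 − 15.0) × 15.8 / [2830 × (1 + 0.0457 × 15.8)] = 1.05×10^7 / 4873 = 2164 m³.
With mixed-liquor wasting, θ_c = V/Q_w, so Q_w = V/θ_c = 2164/15.8 = 136.9 m³/d.

Q_w ≈ 137 m³/d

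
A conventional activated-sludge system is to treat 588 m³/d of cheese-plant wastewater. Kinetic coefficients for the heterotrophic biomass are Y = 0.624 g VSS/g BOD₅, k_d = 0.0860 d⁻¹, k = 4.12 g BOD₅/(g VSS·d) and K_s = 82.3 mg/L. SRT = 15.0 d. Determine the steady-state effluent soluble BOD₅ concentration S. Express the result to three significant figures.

From the Monod/SRT balance for a CMAS, S = K_s·(1+k_d θ_c)/[θ_c·(Y k − k_d) − 1] = 82.3 × (1 + 0.0860 × 15.0) / [15.0 × (0.624 × 4.12 − 0.0860) − 1] = 188.5 / 36.27 = 5.196 mg/L.

S ≈ 5.20 mg/L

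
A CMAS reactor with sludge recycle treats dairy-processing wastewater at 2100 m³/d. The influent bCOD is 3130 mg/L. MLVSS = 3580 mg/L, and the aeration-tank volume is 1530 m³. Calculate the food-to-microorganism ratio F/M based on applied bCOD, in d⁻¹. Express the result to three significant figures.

F/M = applied load / biomass = Q·S₀/(V·X) = 2100 × 3130 / (1530 × 3580) = 1.200 d⁻¹.

F/M ≈ 1.20 d⁻¹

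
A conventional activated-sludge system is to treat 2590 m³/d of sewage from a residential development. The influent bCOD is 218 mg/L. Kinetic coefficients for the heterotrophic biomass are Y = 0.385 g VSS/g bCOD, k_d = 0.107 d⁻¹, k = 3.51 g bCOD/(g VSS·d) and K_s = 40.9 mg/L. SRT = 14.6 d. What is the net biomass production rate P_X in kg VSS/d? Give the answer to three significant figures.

P_X ≈ 82.5 kg VSS/d

From the Monod/SRT balance for a CMAS, S = K_s·(1+k_d θ_c)/[θ_c·(Y k − k_d) − 1] = 40.9 × (1 + 0.107 × 14.6) / [14.6 × (0.385 × 3.51 − 0.107) − 1] = 104.8 / 17.17 = 6.104 mg/L.
Correct the yield for decay: Y_obs = Y/(1 + k_d θ_c) = 0.385 / (1 + 0.107 × 14.6) = 0.385 / 2.562 = 0.1503.
ΔS = 218 − 6.10 = 211.9 mg/L, so the substrate removal rate is 2590 × 211.9/1000 = 548.8 kg bCOD/d.
P_X = Y_obs · Q(S₀ − S) = 0.1503 × 548.8 = 82.47 kg VSS/d.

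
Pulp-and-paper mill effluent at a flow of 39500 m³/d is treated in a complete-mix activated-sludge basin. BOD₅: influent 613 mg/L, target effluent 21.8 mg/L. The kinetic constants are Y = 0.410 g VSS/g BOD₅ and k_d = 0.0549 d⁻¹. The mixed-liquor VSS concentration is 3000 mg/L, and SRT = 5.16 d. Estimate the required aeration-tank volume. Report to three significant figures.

Rearranging the biomass balance for a CMAS with decay, V = Y·Q·ΔS·θ_c / [X·(1+k_d θ_c)] = 0.410 × 39500 × (613 − 21.8) × 5.16 / [3000 × (1 + 0.0549 × 5.16)] = 4.94×10^7 / 3850 = 12833 m³.

V ≈ 12800 m³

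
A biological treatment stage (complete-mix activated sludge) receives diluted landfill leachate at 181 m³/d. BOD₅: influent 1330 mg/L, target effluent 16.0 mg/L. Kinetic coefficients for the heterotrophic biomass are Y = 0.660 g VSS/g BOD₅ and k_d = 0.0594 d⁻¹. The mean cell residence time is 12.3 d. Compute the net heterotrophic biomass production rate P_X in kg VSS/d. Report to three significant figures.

Observed yield with endogenous decay: Y_obs = Y / (1 + k_d·θ_c) = 0.660 / (1 + 0.0594 × 12.3) = 0.660 / 1.731 = 0.3814 g VSS/g BOD₅.
ΔS = 1330 − 16.0 = 1314 mg/L, so the substrate removal rate is 181 × 1314/1000 = 237.8 kg BOD₅/d.
So the net sludge growth is P_X = 0.3814 × 237.8 = 90.70 kg VSS/d.

P_X ≈ 90.7 kg VSS/d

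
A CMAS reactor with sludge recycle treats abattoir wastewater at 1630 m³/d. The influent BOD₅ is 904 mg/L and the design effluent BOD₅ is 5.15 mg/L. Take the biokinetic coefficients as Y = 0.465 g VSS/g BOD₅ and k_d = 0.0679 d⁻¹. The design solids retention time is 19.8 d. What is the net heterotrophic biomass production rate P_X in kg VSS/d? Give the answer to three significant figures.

P_X ≈ 291 kg VSS/d

Y_obs = Y / (1 + k_d θ_c) = 0.465 / (1 + 0.0679 × 19.8) = 0.465 / 2.344 = 0.1983.
Mass of BOD₅ removed per day: Q(S₀ − S) = 1630 × 898.9 g/m³ = 1465 kg/d.
Net biomass production P_X = Y_obs × Q·(S₀ − S) = 0.1983 × 1465 = 290.6 kg VSS/d.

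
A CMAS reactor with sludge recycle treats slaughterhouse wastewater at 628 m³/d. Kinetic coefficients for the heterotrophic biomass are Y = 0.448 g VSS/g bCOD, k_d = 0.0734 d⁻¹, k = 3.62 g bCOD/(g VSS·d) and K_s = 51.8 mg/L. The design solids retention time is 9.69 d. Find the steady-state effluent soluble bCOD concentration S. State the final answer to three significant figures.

S ≈ 6.33 mg/L

From the Monod/SRT balance for a CMAS, S = K_s·(1+k_d θ_c)/[θ_c·(Y k − k_d) − 1] = 51.8 × (1 + 0.0734 × 9.69) / [9.69 × (0.448 × 3.62 − 0.0734) − 1] = 88.64 / 14.00 = 6.330 mg/L.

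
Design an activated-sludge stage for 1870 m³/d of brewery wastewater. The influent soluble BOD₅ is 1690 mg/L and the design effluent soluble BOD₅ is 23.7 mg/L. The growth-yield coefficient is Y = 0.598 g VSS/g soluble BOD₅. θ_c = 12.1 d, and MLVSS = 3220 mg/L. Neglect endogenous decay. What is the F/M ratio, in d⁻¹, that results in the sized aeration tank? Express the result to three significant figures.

F/M ≈ 0.140 d⁻¹

With k_d = 0 the design equation reduces to V = Y Q (S₀−S) θ_c / X = 0.598 × 1870 × (1690 − 23.7) × 12.1 / 3220 = 7002 m³.
F/M = Q·S₀ / (V·X) = 1870 × 1690 / (7002 × 3220) = 0.1402 g soluble BOD₅·(g VSS·d)⁻¹.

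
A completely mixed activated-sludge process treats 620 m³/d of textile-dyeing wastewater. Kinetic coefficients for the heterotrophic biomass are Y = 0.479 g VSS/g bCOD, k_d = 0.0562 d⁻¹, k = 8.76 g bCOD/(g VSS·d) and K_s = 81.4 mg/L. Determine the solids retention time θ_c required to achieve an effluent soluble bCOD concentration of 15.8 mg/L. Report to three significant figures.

θ_c ≈ 1.60 d

At the target effluent, Y k S/(K_s+S) = 0.479×8.76×15.8/97.20 = 0.6821 d⁻¹.
θ_c = 1/(μ − k_d) = 1/(0.6821 − 0.0562) = 1/0.6259 = 1.598 d.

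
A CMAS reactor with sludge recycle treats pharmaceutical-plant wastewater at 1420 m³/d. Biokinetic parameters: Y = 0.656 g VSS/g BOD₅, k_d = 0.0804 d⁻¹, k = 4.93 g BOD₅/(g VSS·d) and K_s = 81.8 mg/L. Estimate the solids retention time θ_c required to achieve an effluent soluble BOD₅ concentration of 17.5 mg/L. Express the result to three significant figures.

θ_c ≈ 2.04 d

From 1/θ_c = Y·k·S/(K_s + S) − k_d: Y·k·S/(K_s+S) = 0.656 × 4.93 × 17.5 / (81.8 + 17.5) = 0.5700 d⁻¹.
θ_c = 1/(μ − k_d) = 1/(0.5700 − 0.0804) = 1/0.4896 = 2.043 d.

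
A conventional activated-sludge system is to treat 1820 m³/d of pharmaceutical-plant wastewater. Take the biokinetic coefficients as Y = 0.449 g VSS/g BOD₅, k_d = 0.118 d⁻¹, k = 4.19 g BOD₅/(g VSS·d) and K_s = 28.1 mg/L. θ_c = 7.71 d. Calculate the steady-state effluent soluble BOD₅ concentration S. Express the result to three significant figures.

S ≈ 4.26 mg/L

Effluent substrate depends only on kinetics and SRT: S = K_s(1 + k_d θ_c) / [θ_c(Yk − k_d) − 1] = 28.1 × (1 + 0.118 × 7.71) / [7.71 × (0.449 × 4.19 − 0.118) − 1] = 53.66 / 12.60 = 4.261 mg/L.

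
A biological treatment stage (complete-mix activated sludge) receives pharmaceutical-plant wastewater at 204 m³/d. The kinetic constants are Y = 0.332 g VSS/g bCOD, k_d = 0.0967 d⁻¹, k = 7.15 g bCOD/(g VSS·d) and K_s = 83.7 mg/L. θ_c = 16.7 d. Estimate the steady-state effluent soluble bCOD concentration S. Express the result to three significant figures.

S ≈ 5.91 mg/L

Effluent substrate depends only on kinetics and SRT: S = K_s(1 + k_d θ_c) / [θ_c(Yk − k_d) − 1] = 83.7 × (1 + 0.0967 × 16.7) / [16.7 × (0.332 × 7.15 − 0.0967) − 1] = 218.9 / 37.03 = 5.911 mg/L.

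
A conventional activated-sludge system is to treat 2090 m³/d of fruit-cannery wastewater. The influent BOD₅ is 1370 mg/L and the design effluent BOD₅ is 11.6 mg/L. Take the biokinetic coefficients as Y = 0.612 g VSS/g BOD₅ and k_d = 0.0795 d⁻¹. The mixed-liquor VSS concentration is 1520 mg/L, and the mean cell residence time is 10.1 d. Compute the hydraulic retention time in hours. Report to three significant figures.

Steady-state biomass mass balance: V·X·(1 + k_d·θ_c) = Y·Q·(S₀ − S)·θ_c, so V = 0.612 × 2090 × (1370 − 11.6) × 10.1 / [1520 × (1 + 0.0795 × 10.1)] = 1.75×10^7 / 2740 = 6404 m³.
Hydraulic retention time τ = V/Q = 6404 / 2090 = 3.064 d = 73.53 h.

τ ≈ 73.5 h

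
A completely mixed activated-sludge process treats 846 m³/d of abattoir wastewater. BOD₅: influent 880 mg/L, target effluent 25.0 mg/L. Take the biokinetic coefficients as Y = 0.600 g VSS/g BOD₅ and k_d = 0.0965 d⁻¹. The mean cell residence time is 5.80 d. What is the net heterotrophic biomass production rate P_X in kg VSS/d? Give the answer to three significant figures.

P_X ≈ 278 kg VSS/d

The observed yield is Y_obs = Y/(1 + k_d·θ_c) = 0.600 / (1 + 0.0965 × 5.80) = 0.600 / 1.560 = 0.3847 g VSS per g BOD₅ removed.
Substrate removed = Q·(S₀ − S) = 846 m³/d × (880 − 25.0) g/m³ = 7.23×10^5 g/d = 723.3 kg/d.
So the net sludge growth is P_X = 0.3847 × 723.3 = 278.3 kg VSS/d.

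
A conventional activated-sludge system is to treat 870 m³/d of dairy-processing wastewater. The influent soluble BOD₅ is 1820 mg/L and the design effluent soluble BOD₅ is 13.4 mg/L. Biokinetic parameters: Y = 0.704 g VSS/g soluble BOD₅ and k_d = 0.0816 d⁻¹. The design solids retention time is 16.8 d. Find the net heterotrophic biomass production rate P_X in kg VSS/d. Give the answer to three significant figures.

Y_obs = Y / (1 + k_d θ_c) = 0.704 / (1 + 0.0816 × 16.8) = 0.704 / 2.371 = 0.2969.
ΔS = 1820 − 13.4 = 1807 mg/L, so the substrate removal rate is 870 × 1807/1000 = 1572 kg soluble BOD₅/d.
Biomass produced: P_X = Y_obs·Q·ΔS = 0.2969 × 1572 ≈ 466.7 kg VSS/d.

P_X ≈ 467 kg VSS/d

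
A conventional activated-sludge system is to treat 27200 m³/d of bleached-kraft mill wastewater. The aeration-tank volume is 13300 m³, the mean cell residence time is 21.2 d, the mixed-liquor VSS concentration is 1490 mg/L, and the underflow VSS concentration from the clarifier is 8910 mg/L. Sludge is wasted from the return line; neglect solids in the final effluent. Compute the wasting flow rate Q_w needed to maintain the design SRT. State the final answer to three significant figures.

Wasting from the return line (neglecting effluent solids): Q_w = V·X / (θ_c·X_r) = 13300 × 1490 / (21.2 × 8910) = 104.9 m³/d.

Q_w ≈ 105 m³/d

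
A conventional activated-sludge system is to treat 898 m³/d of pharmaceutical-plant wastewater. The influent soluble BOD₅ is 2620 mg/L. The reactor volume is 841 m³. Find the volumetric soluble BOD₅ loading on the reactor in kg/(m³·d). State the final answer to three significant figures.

L_v ≈ 2.80 kg soluble BOD₅/(m³·d)

L_v = Q S₀ / V = 898 × 2620 × 10⁻³ / 841.0 = 2.798 kg/(m³·d).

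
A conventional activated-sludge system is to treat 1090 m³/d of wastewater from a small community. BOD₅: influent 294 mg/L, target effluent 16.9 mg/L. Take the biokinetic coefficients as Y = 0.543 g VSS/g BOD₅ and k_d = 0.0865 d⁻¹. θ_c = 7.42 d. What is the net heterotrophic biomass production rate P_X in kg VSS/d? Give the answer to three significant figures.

Observed yield with endogenous decay: Y_obs = Y / (1 + k_d·θ_c) = 0.543 / (1 + 0.0865 × 7.42) = 0.543 / 1.642 = 0.3307 g VSS/g BOD₅.
Substrate removed = Q·(S₀ − S) = 1090 m³/d × (294 − 16.9) g/m³ = 3.02×10^5 g/d = 302.0 kg/d.
So the net sludge growth is P_X = 0.3307 × 302.0 = 99.89 kg VSS/d.

P_X ≈ 99.9 kg VSS/d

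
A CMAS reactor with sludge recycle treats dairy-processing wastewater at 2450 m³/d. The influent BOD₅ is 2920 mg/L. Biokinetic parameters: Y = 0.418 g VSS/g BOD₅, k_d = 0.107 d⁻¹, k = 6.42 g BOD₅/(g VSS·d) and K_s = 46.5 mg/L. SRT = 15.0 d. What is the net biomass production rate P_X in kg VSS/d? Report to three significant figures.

P_X ≈ 1150 kg VSS/d

Effluent substrate depends only on kinetics and SRT: S = K_s(1 + k_d θ_c) / [θ_c(Yk − k_d) − 1] = 46.5 × (1 + 0.107 × 15.0) / [15.0 × (0.418 × 6.42 − 0.107) − 1] = 121.1 / 37.65 = 3.217 mg/L.
The observed yield is Y_obs = Y/(1 + k_d·θ_c) = 0.418 / (1 + 0.107 × 15.0) = 0.418 / 2.605 = 0.1605 g VSS per g BOD₅ removed.
Mass of BOD₅ removed per day: Q(S₀ − S) = 2450 × 2917 g/m³ = 7146 kg/d.
Net biomass production P_X = Y_obs × Q·(S₀ − S) = 0.1605 × 7146 = 1147 kg VSS/d.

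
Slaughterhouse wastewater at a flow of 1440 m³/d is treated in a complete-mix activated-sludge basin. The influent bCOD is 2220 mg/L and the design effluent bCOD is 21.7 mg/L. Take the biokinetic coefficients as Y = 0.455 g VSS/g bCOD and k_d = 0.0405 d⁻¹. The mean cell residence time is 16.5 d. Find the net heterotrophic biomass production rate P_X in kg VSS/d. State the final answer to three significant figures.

Correct the yield for decay: Y_obs = Y/(1 + k_d θ_c) = 0.455 / (1 + 0.0405 × 16.5) = 0.455 / 1.668 = 0.2727.
Q·(S₀ − S) = 1440 × (2220 − 21.7) × 10⁻³ = 3166 kg/d removed.
Net biomass production P_X = Y_obs × Q·(S₀ − S) = 0.2727 × 3166 = 863.4 kg VSS/d.

P_X ≈ 863 kg VSS/d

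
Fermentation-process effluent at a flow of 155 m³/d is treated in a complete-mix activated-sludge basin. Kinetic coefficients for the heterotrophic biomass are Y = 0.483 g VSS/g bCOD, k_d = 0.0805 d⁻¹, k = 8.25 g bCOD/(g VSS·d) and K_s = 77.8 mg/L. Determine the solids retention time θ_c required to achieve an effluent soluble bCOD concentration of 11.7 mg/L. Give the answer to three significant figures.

From 1/θ_c = Y·k·S/(K_s + S) − k_d: Y·k·S/(K_s+S) = 0.483 × 8.25 × 11.7 / (77.8 + 11.7) = 0.5209 d⁻¹.
Then 1/θ_c = μ − k_d = 0.5209 − 0.0805 = 0.4404 d⁻¹, giving θ_c = 2.271 d.

θ_c ≈ 2.27 d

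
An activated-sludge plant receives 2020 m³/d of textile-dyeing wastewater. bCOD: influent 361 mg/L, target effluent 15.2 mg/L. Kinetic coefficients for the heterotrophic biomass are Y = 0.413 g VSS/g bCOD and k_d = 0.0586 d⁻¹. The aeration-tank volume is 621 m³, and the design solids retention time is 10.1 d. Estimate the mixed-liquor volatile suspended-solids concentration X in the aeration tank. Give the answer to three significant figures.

X = Y·Q·ΔS·θ_c / [V·(1 + k_d θ_c)] = 0.413 × 2020 × (361 − 15.2) × 10.1 / [621 × (1 + 0.0586 × 10.1)] = 2947 mg/L.

X ≈ 2950 mg/L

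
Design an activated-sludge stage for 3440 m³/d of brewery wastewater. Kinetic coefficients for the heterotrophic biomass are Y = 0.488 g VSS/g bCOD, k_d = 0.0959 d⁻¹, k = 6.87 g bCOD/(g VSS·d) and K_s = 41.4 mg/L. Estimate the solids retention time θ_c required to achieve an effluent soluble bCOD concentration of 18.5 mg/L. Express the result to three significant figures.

θ_c ≈ 1.06 d

Specific growth rate at S = 18.5 mg/L: μ = YkS/(K_s+S) = 0.488·6.87·18.5/(41.4+18.5) = 1.035 d⁻¹.
θ_c = 1/(μ − k_d) = 1/(1.035 − 0.0959) = 1/0.9395 = 1.064 d.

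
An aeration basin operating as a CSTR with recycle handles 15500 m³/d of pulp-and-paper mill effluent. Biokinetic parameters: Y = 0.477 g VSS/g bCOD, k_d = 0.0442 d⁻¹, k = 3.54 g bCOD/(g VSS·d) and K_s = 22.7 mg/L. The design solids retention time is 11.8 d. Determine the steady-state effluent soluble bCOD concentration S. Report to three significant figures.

S ≈ 1.88 mg/L

Effluent substrate depends only on kinetics and SRT: S = K_s(1 + k_d θ_c) / [θ_c(Yk − k_d) − 1] = 22.7 × (1 + 0.0442 × 11.8) / [11.8 × (0.477 × 3.54 − 0.0442) − 1] = 34.54 / 18.40 = 1.877 mg/L.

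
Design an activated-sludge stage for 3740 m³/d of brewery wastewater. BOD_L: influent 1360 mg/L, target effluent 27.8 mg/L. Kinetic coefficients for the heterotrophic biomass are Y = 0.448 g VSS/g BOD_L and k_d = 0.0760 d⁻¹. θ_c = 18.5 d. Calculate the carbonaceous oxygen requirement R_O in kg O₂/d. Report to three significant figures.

Observed yield with endogenous decay: Y_obs = Y / (1 + k_d·θ_c) = 0.448 / (1 + 0.0760 × 18.5) = 0.448 / 2.406 = 0.1862 g VSS/g BOD_L.
ΔS = 1360 − 27.8 = 1332 mg/L, so the substrate removal rate is 3740 × 1332/1000 = 4982 kg BOD_L/d.
Biomass synthesised: P_X = Y_obs × 4982 = 927.7 kg VSS/d.
Carbonaceous O₂ demand = substrate oxidised − cell-mass equivalent = 4982 − 1.42 × 927.7 = 3665 kg O₂/d.

R_O ≈ 3670 kg O₂/d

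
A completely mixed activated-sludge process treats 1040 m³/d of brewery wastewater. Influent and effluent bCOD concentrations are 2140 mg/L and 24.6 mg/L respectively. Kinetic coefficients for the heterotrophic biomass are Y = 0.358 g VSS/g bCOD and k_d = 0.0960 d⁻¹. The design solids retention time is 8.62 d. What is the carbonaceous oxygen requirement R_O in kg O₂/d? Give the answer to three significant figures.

R_O ≈ 1590 kg O₂/d

Y_obs = Y / (1 + k_d θ_c) = 0.358 / (1 + 0.0960 × 8.62) = 0.358 / 1.828 = 0.1959.
Mass of bCOD removed per day: Q(S₀ − S) = 1040 × 2115 g/m³ = 2200 kg/d.
Net sludge production P_X = 0.1959 × 2200 = 431.0 kg VSS/d.
R_O = Q·(S₀ − S) − 1.42·P_X = 2200 − 1.42 × 431.0 = 1588 kg O₂/d.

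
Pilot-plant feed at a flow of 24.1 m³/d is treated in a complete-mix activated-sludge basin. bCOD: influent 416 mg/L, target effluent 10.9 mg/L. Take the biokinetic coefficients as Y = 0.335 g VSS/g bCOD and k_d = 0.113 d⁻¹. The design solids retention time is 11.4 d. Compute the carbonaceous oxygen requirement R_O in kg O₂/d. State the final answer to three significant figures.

The observed yield is Y_obs = Y/(1 + k_d·θ_c) = 0.335 / (1 + 0.113 × 11.4) = 0.335 / 2.288 = 0.1464 g VSS per g bCOD removed.
Mass of bCOD removed per day: Q(S₀ − S) = 24.1 × 405.1 g/m³ = 9.763 kg/d.
P_X = Y_obs·Q·(S₀ − S) = 0.1464 × 9.763 = 1.429 kg VSS/d.
R_O = Q·ΔS − 1.42 P_X = 9.763 − 2.030 = 7.733 kg O₂/d.

R_O ≈ 7.73 kg O₂/d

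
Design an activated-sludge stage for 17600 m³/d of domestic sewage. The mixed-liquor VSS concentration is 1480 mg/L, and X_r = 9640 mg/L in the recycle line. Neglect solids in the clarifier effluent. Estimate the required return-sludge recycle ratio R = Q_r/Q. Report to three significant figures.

Mass balance around the secondary clarifier (neglecting effluent solids): R = X / (X_r − X) = 1480 / (9640 − 1480) = 0.1814.

R ≈ 0.181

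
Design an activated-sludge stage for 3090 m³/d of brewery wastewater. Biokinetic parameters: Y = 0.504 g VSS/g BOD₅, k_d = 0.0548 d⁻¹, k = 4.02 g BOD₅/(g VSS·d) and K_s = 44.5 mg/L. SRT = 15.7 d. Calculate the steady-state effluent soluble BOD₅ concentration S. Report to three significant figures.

S ≈ 2.76 mg/L

Effluent substrate depends only on kinetics and SRT: S = K_s(1 + k_d θ_c) / [θ_c(Yk − k_d) − 1] = 44.5 × (1 + 0.0548 × 15.7) / [15.7 × (0.504 × 4.02 − 0.0548) − 1] = 82.79 / 29.95 = 2.764 mg/L.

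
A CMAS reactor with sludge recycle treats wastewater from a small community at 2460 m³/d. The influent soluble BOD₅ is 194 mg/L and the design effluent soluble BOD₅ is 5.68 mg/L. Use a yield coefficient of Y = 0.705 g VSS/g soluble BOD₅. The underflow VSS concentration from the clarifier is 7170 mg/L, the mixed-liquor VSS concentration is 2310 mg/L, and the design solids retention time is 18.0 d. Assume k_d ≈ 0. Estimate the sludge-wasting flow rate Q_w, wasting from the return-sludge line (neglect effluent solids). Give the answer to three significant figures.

V·X = Y·Q·ΔS·θ_c gives V = 0.705 × 2460 × (194 − 5.68) × 18.0 / 2310 = 2545 m³.
Wasting from the return line (neglecting effluent solids): Q_w = V·X / (θ_c·X_r) = 2545 × 2310 / (18.0 × 7170) = 45.55 m³/d.

Q_w ≈ 45.6 m³/d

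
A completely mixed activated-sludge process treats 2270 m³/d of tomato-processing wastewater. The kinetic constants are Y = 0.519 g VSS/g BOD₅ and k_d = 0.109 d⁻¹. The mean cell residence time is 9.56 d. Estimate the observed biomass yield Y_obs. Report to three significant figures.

Y_obs ≈ 0.254 g VSS/g BOD₅

Y_obs = Y / (1 + k_d θ_c) = 0.519 / (1 + 0.109 × 9.56) = 0.519 / 2.042 = 0.2542.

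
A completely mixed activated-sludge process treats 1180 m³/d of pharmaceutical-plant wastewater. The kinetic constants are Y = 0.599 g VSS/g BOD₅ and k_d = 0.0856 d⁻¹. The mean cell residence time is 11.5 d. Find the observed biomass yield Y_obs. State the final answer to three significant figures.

Y_obs ≈ 0.302 g VSS/g BOD₅

Correct the yield for decay: Y_obs = Y/(1 + k_d θ_c) = 0.599 / (1 + 0.0856 × 11.5) = 0.599 / 1.984 = 0.3019.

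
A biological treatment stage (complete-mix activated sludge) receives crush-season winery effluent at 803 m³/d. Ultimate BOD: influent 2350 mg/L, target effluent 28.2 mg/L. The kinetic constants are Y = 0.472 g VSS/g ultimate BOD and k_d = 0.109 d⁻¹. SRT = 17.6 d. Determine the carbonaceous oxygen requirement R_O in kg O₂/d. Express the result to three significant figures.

R_O ≈ 1440 kg O₂/d

Correct the yield for decay: Y_obs = Y/(1 + k_d θ_c) = 0.472 / (1 + 0.109 × 17.6) = 0.472 / 2.918 = 0.1617.
Q·(S₀ − S) = 803 × (2350 − 28.2) × 10⁻³ = 1864 kg/d removed.
P_X = Y_obs·Q·(S₀ − S) = 0.1617 × 1864 = 301.5 kg VSS/d.
R_O = Q·(S₀ − S) − 1.42·P_X = 1864 − 1.42 × 301.5 = 1436 kg O₂/d.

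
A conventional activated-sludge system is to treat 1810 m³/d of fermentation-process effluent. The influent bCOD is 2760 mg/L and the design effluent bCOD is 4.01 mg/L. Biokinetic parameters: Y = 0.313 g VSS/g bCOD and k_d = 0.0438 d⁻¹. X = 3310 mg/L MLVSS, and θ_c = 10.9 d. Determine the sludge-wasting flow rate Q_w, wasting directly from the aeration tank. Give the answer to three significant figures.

Q_w ≈ 319 m³/d

Steady-state biomass mass balance: V·X·(1 + k_d·θ_c) = Y·Q·(S₀ − S)·θ_c, so V = 0.313 × 1810 × (2760 − 4.01) × 10.9 / [3310 × (1 + 0.0438 × 10.9)] = 1.7×10^7 / 4890 = 3480 m³.
With mixed-liquor wasting, θ_c = V/Q_w, so Q_w = V/θ_c = 3480/10.9 = 319.3 m³/d.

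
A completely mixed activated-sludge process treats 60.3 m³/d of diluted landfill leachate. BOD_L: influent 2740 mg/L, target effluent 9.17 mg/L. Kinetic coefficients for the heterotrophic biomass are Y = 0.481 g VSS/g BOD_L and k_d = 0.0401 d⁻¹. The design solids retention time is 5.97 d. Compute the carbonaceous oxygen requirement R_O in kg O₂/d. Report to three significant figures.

R_O ≈ 73.9 kg O₂/d

Correct the yield for decay: Y_obs = Y/(1 + k_d θ_c) = 0.481 / (1 + 0.0401 × 5.97) = 0.481 / 1.239 = 0.3881.
Q·(S₀ − S) = 60.3 × (2740 − 9.17) × 10⁻³ = 164.7 kg/d removed.
Biomass synthesised: P_X = Y_obs × 164.7 = 63.91 kg VSS/d.
R_O = Q·ΔS − 1.42 P_X = 164.7 − 90.75 = 73.92 kg O₂/d.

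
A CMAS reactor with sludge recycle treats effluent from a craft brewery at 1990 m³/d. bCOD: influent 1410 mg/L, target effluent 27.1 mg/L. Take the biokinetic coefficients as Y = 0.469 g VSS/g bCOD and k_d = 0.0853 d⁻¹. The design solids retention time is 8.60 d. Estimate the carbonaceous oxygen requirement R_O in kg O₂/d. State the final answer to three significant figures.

The observed yield is Y_obs = Y/(1 + k_d·θ_c) = 0.469 / (1 + 0.0853 × 8.60) = 0.469 / 1.734 = 0.2705 g VSS per g bCOD removed.
Mass of bCOD removed per day: Q(S₀ − S) = 1990 × 1383 g/m³ = 2752 kg/d.
Biomass synthesised: P_X = Y_obs × 2752 = 744.5 kg VSS/d.
R_O = Q·ΔS − 1.42 P_X = 2752 − 1057 = 1695 kg O₂/d.

R_O ≈ 1690 kg O₂/d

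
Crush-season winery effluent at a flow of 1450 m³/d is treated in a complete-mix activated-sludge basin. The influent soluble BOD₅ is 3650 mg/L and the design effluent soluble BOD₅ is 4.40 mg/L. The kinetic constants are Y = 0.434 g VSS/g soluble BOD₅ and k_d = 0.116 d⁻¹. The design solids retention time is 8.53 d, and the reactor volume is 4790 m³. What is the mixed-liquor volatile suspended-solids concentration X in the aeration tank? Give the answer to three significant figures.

X ≈ 2050 mg/L

X = Y·Q·ΔS·θ_c / [V·(1 + k_d θ_c)] = 0.434 × 1450 × (3650 − 4.40) × 8.53 / [4790 × (1 + 0.116 × 8.53)] = 2054 mg/L.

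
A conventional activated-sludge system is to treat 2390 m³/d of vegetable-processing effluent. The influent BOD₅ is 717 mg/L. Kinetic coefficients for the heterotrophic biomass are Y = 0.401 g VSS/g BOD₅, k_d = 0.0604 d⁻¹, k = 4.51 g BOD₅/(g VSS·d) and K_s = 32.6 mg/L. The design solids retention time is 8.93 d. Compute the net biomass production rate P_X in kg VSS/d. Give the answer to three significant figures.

From the Monod/SRT balance for a CMAS, S = K_s·(1+k_d θ_c)/[θ_c·(Y k − k_d) − 1] = 32.6 × (1 + 0.0604 × 8.93) / [8.93 × (0.401 × 4.51 − 0.0604) − 1] = 50.18 / 14.61 = 3.435 mg/L.
Observed yield with endogenous decay: Y_obs = Y / (1 + k_d·θ_c) = 0.401 / (1 + 0.0604 × 8.93) = 0.401 / 1.539 = 0.2605 g VSS/g BOD₅.
ΔS = 717 − 3.43 = 713.6 mg/L, so the substrate removal rate is 2390 × 713.6/1000 = 1705 kg BOD₅/d.
Biomass produced: P_X = Y_obs·Q·ΔS = 0.2605 × 1705 ≈ 444.3 kg VSS/d.

P_X ≈ 444 kg VSS/d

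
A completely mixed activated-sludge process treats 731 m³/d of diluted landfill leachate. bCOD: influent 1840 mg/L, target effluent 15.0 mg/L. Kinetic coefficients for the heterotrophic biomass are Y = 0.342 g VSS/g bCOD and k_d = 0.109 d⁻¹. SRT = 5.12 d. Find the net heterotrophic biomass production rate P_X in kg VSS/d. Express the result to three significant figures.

Correct the yield for decay: Y_obs = Y/(1 + k_d θ_c) = 0.342 / (1 + 0.109 × 5.12) = 0.342 / 1.558 = 0.2195.
Mass of bCOD removed per day: Q(S₀ − S) = 731 × 1825 g/m³ = 1334 kg/d.
Net biomass production P_X = Y_obs × Q·(S₀ − S) = 0.2195 × 1334 = 292.8 kg VSS/d.

P_X ≈ 293 kg VSS/d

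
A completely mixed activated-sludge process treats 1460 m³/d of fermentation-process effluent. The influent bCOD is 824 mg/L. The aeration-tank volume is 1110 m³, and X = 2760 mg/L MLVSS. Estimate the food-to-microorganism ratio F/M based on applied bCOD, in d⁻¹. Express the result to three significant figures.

F/M = applied load / biomass = Q·S₀/(V·X) = 1460 × 824 / (1110 × 2760) = 0.3927 d⁻¹.

F/M ≈ 0.393 d⁻¹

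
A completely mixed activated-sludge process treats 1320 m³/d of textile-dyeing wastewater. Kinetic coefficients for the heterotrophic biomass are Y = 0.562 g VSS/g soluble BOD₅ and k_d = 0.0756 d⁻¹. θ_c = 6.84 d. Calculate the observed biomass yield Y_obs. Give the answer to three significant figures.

Observed yield with endogenous decay: Y_obs = Y / (1 + k_d·θ_c) = 0.562 / (1 + 0.0756 × 6.84) = 0.562 / 1.517 = 0.3704 g VSS/g soluble BOD₅.

Y_obs ≈ 0.370 g VSS/g soluble BOD₅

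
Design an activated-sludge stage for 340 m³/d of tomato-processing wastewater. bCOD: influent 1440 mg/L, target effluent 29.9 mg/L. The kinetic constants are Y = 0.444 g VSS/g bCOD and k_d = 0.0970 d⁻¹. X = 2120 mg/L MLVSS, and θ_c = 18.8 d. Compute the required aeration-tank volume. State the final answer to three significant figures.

From the SRT design equation V = Y Q (S₀−S) θ_c / [X (1 + k_d θ_c)] = 0.444 × 340 × (1440 − 29.9) × 18.8 / [2120 × (1 + 0.0970 × 18.8)] = 4×10^6 / 5986 = 668.5 m³.

V ≈ 669 m³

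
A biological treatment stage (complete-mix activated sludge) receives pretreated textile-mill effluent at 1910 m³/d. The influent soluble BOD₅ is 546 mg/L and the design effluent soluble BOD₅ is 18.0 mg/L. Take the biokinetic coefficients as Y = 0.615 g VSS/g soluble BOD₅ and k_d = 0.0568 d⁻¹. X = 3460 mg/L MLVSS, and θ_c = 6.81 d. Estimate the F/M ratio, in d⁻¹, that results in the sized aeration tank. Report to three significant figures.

F/M ≈ 0.342 d⁻¹

Steady-state biomass mass balance: V·X·(1 + k_d·θ_c) = Y·Q·(S₀ − S)·θ_c, so V = 0.615 × 1910 × (546 − 18.0) × 6.81 / [3460 × (1 + 0.0568 × 6.81)] = 4.22×10^6 / 4798 = 880.2 m³.
F/M = applied load / biomass = Q·S₀/(V·X) = 1910 × 546 / (880.2 × 3460) = 0.3424 d⁻¹.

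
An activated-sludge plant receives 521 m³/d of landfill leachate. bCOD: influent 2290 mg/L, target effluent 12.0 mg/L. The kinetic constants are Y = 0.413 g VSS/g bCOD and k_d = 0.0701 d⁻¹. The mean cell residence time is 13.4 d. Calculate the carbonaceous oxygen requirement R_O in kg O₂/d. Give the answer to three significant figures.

R_O ≈ 828 kg O₂/d

Y_obs = Y / (1 + k_d θ_c) = 0.413 / (1 + 0.0701 × 13.4) = 0.413 / 1.939 = 0.2130.
Mass of bCOD removed per day: Q(S₀ − S) = 521 × 2278 g/m³ = 1187 kg/d.
Net sludge production P_X = 0.2130 × 1187 = 252.7 kg VSS/d.
Carbonaceous O₂ demand = substrate oxidised − cell-mass equivalent = 1187 − 1.42 × 252.7 = 827.9 kg O₂/d.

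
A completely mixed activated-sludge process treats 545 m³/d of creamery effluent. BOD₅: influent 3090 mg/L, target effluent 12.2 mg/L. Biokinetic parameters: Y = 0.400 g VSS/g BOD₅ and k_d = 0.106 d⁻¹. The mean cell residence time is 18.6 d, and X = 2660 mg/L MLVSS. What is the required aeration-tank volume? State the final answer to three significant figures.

Rearranging the biomass balance for a CMAS with decay, V = Y·Q·ΔS·θ_c / [X·(1+k_d θ_c)] = 0.400 × 545 × (3090 − 12.2) × 18.6 / [2660 × (1 + 0.106 × 18.6)] = 1.25×10^7 / 7904 = 1579 m³.

V ≈ 1580 m³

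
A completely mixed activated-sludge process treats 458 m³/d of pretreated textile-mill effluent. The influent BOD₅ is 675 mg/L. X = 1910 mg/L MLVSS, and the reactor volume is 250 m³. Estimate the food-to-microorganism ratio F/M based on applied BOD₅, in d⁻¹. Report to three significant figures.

Food-to-microorganism ratio F/M = Q S₀ / (V X) = 458 × 675 / (250.0 × 1910) = 0.6474 d⁻¹.

F/M ≈ 0.647 d⁻¹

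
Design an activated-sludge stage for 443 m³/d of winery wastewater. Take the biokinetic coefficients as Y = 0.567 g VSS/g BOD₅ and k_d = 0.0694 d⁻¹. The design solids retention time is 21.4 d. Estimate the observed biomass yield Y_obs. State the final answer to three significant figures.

Y_obs ≈ 0.228 g VSS/g BOD₅

Correct the yield for decay: Y_obs = Y/(1 + k_d θ_c) = 0.567 / (1 + 0.0694 × 21.4) = 0.567 / 2.485 = 0.2282.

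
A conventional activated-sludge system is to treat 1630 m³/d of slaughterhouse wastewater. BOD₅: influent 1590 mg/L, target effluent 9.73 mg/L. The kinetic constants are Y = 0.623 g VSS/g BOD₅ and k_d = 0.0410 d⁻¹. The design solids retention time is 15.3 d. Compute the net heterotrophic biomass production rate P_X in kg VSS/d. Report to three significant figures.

P_X ≈ 986 kg VSS/d

The observed yield is Y_obs = Y/(1 + k_d·θ_c) = 0.623 / (1 + 0.0410 × 15.3) = 0.623 / 1.627 = 0.3828 g VSS per g BOD₅ removed.
Q·(S₀ − S) = 1630 × (1590 − 9.73) × 10⁻³ = 2576 kg/d removed.
Net biomass production P_X = Y_obs × Q·(S₀ − S) = 0.3828 × 2576 = 986.1 kg VSS/d.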